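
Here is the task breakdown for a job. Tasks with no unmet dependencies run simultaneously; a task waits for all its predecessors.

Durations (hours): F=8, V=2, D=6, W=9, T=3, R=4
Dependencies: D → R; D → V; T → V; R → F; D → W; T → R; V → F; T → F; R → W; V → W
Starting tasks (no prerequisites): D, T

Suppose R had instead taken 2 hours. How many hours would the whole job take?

The binding path is D→R→W = 6+4+9 = 19; finish at 19 hours.
R is on the critical path; changing it to 2 makes that path 17 hours.
That remains the longest chain; total 17 hours.

17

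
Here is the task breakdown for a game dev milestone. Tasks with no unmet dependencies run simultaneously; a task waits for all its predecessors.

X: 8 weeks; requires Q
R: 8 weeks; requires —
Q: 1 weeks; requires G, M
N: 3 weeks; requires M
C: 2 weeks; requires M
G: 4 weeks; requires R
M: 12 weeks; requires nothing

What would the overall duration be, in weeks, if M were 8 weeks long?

21

Baseline: M→Q→X = 12+1+8 = 21 → 21 weeks.
Since M is critical, the -4 change carries straight to that chain (now 17 weeks).
The binding chain switches to R→G→Q→X = 8+4+1+8 = 21; finish 21 weeks.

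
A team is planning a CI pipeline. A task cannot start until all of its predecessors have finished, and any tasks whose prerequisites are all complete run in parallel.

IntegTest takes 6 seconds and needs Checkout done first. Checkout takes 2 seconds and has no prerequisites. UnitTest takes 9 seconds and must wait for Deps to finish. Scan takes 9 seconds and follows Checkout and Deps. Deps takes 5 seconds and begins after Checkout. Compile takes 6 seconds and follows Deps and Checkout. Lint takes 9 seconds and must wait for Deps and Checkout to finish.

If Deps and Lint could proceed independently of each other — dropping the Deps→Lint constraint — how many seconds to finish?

Original critical path: Checkout→Deps→Lint = 2+5+9 = 16 ⇒ 16 seconds.
Without Deps→Lint, Lint's earliest start moves from 7 to 2.
The longest chain is now Checkout→Deps→UnitTest = 2+5+9 = 16, so the project takes 16 seconds.

16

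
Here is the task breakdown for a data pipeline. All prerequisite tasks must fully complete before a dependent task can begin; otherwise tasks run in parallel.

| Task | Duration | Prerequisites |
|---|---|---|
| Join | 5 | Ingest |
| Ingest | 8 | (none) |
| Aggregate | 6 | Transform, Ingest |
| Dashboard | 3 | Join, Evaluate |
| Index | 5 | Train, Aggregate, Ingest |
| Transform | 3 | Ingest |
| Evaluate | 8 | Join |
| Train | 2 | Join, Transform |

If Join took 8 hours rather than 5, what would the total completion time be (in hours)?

27

Critical path before the change: Ingest→Join→Evaluate→Dashboard = 8+5+8+3 = 24 giving 24 hours.
Join is on the critical path; changing it to 8 makes that path 27 hours.
That remains the longest chain; total 27 hours.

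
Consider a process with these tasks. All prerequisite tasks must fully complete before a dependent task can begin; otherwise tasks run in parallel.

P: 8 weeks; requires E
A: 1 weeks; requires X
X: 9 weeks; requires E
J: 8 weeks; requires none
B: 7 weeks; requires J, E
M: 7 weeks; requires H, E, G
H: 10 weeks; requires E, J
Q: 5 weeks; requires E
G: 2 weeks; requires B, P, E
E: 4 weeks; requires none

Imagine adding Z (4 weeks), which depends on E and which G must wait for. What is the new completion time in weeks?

Originally the plan takes 25 weeks.
With Z inserted, G now waits for max(B, P, E, Z).
New critical path: J→H→M = 8+10+7 = 25 ⇒ 25 weeks.

25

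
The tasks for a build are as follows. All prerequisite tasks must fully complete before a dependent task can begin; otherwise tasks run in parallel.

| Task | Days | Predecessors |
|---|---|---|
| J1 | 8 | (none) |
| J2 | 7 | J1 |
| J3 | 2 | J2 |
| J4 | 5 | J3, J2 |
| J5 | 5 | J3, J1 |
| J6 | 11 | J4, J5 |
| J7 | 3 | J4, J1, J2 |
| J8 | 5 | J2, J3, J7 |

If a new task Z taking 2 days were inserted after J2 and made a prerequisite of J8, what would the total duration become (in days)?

Originally the job takes 33 days.
With Z inserted, J8 now waits for max(J2, J3, J7, Z).
New critical path: J1→J2→J3→J4→J6 = 8+7+2+5+11 = 33 ⇒ 33 days.

33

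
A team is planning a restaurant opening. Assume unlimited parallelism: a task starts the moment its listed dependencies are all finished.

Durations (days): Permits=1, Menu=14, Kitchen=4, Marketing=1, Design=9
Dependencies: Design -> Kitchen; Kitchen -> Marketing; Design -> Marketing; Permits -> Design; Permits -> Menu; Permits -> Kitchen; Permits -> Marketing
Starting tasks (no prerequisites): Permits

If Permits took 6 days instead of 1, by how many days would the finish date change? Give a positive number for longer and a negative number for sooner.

Actual critical path: Permits→Design→Kitchen→Marketing = 1+9+4+1 = 15 ⇒ 15 days.
Since Permits is critical, the +5 change carries straight to that chain (now 20 days).
No other chain overtakes it, so the finish is 20 days.
Change in finish: 20 − 15 = +5 days.

5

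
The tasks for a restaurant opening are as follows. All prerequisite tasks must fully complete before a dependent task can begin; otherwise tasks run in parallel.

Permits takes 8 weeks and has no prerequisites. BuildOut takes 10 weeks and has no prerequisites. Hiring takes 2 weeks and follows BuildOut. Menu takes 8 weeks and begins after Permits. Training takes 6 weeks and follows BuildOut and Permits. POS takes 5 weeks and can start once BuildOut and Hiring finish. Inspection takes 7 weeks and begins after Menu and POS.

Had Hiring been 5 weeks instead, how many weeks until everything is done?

The binding path is BuildOut→Hiring→POS→Inspection = 10+2+5+7 = 24; finish at 24 weeks.
Hiring lies on that path, so at 5 weeks the path becomes 27 weeks.
The critical path is still BuildOut→Hiring→POS→Inspection; finish is now 27 weeks.

27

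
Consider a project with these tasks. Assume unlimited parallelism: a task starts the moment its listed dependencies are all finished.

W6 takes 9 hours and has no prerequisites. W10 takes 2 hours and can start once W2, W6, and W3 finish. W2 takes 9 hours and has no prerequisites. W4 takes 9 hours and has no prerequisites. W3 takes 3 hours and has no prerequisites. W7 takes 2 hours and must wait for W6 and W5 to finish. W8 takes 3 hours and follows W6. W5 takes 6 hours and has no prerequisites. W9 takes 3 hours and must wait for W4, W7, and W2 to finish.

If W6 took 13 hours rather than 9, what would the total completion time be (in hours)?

Actual critical path: W6→W7→W9 = 9+2+3 = 14 ⇒ 14 hours.
W6 lies on that path, so at 13 hours the path becomes 18 hours.
The critical path is still W6→W7→W9; finish is now 18 hours.

18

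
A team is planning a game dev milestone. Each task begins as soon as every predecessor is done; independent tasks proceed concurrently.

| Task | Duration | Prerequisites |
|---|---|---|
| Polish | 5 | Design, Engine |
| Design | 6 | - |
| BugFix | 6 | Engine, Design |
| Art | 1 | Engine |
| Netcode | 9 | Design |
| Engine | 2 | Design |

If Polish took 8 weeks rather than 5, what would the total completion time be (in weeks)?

As given, the longest chain is Design→Netcode = 6+9 = 15, so the finish is 15 weeks.
Polish has 2 weeks of float (longest path through it is 13).
The binding chain switches to Design→Engine→Polish = 6+2+8 = 16; finish 16 weeks.

16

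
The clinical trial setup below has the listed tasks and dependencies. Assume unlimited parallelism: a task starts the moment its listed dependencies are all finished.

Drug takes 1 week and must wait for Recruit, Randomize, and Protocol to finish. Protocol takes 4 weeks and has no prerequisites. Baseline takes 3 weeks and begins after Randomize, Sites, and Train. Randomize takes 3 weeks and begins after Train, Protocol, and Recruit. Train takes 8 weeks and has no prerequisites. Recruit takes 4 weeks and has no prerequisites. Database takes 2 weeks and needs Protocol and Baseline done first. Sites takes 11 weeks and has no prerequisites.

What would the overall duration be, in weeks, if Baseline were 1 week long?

As given, the longest chain is Sites→Baseline→Database = 11+3+2 = 16, so the finish is 16 weeks.
Since Baseline is critical, the -2 change carries straight to that chain (now 14 weeks).
No other chain overtakes it, so the finish is 14 weeks.

14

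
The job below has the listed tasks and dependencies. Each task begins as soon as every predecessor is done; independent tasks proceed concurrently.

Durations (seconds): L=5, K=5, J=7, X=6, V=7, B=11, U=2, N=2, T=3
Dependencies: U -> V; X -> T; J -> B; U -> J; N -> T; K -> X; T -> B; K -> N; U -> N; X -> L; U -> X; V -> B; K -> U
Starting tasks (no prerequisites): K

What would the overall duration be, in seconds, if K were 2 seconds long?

Actual critical path: K→U→X→T→B = 5+2+6+3+11 = 27 ⇒ 27 seconds.
K is on the critical path; changing it to 2 makes that path 24 seconds.
The critical path is still K→U→X→T→B; finish is now 24 seconds.

24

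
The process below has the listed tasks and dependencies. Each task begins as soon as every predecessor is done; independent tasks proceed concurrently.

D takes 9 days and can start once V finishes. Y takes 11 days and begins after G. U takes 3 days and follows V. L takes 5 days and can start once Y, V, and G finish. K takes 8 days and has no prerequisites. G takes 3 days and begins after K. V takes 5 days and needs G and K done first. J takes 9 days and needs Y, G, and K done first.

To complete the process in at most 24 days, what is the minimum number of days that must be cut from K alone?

7

Current finish: 31 days; target: 24.
K is on every critical path, so each day cut from K cuts the finish by one (this holds down to a finish of 24).
Need 31 − 24 = 7 days off K → K becomes 1 day, finish becomes 24.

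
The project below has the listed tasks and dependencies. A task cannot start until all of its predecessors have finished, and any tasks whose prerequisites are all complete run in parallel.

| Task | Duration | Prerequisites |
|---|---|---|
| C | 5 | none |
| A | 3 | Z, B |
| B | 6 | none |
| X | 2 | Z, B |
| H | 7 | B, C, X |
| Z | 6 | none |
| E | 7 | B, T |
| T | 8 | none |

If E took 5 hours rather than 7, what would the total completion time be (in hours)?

15

Baseline: T→E = 8+7 = 15 → 15 hours.
E is on the critical path; changing it to 5 makes that path 13 hours.
Now B→X→H = 6+2+7 = 15 is longest, so the finish becomes 15 hours.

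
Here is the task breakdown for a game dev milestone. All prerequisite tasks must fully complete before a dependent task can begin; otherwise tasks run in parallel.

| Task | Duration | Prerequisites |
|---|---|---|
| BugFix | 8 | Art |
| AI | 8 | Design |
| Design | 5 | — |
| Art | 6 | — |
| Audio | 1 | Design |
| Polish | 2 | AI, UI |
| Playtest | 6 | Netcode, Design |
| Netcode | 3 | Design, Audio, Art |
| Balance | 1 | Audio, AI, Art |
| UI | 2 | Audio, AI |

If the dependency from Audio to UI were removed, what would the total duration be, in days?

17

Before: longest chain Design→AI→UI→Polish = 5+8+2+2 = 17, finish 17.
Dropping Audio→UI doesn't change UI's earliest start (13); another predecessor still binds.
After: Design→AI→UI→Polish = 5+8+2+2 = 17 → 17 days.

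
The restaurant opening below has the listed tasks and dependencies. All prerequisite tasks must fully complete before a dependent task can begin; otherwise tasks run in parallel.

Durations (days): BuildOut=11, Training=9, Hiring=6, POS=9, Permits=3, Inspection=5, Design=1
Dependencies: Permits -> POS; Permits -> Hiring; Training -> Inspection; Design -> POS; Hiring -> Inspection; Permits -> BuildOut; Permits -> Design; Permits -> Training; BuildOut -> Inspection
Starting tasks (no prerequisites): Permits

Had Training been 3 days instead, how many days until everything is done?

19

Baseline: Permits→BuildOut→Inspection = 3+11+5 = 19 → 19 days.
Training has 2 days of float (longest path through it is 17).
That remains the longest chain; total 19 days.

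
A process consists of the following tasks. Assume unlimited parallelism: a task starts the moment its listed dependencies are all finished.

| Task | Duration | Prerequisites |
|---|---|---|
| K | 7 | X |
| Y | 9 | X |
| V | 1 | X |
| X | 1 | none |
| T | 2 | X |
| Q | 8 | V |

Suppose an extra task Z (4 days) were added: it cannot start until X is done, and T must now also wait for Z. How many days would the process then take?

10

Originally the process takes 10 days.
With Z inserted, T now waits for max(X, Z).
New critical path: X→Y = 1+9 = 10 ⇒ 10 days.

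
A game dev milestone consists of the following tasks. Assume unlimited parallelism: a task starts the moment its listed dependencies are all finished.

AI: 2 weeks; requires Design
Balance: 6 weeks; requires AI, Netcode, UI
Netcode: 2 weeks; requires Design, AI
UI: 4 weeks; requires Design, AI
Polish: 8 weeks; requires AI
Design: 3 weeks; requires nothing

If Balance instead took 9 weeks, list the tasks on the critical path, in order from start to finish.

As given, the longest chain is Design→AI→UI→Balance = 3+2+4+6 = 15, so the finish is 15 weeks.
Balance lies on that path, so at 9 weeks the path becomes 18 weeks.
No other chain overtakes it, so the finish is 18 weeks.

Design, AI, UI, Balance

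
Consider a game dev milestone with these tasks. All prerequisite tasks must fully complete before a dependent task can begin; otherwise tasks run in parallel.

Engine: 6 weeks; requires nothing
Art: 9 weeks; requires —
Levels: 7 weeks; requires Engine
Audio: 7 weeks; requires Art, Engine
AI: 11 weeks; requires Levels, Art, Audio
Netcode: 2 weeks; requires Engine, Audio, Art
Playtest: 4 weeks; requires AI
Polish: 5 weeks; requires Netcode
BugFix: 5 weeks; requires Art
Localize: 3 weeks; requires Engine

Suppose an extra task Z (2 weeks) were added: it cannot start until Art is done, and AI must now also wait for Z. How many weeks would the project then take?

31

Originally the project takes 31 weeks.
With Z inserted, AI now waits for max(Levels, Art, Audio, Z).
New critical path: Art→Audio→AI→Playtest = 9+7+11+4 = 31 ⇒ 31 weeks.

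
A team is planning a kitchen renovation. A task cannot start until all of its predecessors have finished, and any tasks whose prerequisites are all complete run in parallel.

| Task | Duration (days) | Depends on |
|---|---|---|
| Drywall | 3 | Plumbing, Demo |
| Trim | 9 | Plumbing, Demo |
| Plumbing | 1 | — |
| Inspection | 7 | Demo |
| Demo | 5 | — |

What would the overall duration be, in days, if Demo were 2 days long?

Baseline: Demo→Trim = 5+9 = 14 → 14 days.
Demo lies on that path, so at 2 days the path becomes 11 days.
No other chain overtakes it, so the finish is 11 days.

11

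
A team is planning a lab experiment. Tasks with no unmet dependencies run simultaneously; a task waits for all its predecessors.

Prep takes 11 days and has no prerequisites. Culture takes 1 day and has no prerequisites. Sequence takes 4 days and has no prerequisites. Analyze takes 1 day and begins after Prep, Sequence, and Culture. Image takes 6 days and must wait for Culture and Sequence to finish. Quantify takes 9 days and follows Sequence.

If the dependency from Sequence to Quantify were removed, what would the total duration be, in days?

12

With the dependency in place, Sequence→Quantify = 4+9 = 13 sets the finish at 13 days.
Without Sequence→Quantify, Quantify's earliest start moves from 4 to 0.
New critical path: Prep→Analyze = 11+1 = 12 ⇒ 12 days.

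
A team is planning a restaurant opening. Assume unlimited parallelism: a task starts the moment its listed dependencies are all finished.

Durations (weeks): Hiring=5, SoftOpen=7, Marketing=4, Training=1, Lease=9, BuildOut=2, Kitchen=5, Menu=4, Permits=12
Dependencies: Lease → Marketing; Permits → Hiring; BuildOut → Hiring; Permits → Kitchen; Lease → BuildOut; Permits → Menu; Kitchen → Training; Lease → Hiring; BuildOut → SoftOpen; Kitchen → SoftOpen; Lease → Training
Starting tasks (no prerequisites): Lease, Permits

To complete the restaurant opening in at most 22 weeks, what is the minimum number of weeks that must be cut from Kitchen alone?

Current finish: 24 weeks; target: 22.
Kitchen is on every critical path, so each week cut from Kitchen cuts the finish by one (this holds down to a finish of 20).
Need 24 − 22 = 2 weeks off Kitchen → Kitchen becomes 3 weeks, finish becomes 22.

2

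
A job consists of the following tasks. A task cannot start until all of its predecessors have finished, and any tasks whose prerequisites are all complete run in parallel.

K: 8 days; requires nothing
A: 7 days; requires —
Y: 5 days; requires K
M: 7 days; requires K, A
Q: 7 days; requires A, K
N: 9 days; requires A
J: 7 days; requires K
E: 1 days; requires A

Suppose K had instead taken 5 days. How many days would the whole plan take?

Actual critical path: A→N = 7+9 = 16 ⇒ 16 days.
K is off the critical path — its longest chain is 15 days, giving 1 of slack.
That remains the longest chain; total 16 days.

16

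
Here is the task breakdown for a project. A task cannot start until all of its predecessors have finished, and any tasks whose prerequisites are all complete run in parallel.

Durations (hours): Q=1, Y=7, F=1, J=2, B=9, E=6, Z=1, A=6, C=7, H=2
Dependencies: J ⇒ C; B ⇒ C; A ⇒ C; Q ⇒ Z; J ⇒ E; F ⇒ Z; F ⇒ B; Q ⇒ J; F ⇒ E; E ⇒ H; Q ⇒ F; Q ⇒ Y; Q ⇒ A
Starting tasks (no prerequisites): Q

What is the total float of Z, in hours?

15

Critical path: Q→F→B→C = 1+1+9+7 = 18, so the finish is 18 hours.
Z finishes as early as 3 and must finish by 18.
So Z can slip 18 − 3 = 15 hours.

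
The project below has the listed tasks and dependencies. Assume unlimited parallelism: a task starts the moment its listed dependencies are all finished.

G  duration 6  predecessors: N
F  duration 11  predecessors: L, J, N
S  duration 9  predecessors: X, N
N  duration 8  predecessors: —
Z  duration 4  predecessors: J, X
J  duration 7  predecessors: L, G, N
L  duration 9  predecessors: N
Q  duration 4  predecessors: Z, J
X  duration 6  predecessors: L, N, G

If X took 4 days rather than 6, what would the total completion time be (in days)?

35

The binding path is N→L→J→F = 8+9+7+11 = 35; finish at 35 days.
The longest path through X is only 32 days, so X has float 3.
The critical path is still N→L→J→F; finish is now 35 days.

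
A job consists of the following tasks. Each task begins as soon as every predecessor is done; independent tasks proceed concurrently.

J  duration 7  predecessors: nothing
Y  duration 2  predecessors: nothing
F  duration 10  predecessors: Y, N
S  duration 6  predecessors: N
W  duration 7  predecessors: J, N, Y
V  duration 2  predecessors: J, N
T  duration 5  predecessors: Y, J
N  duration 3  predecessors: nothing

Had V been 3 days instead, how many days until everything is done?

14

As given, the longest chain is J→W = 7+7 = 14, so the finish is 14 days.
The longest path through V is only 9 days, so V has float 5.
No other chain overtakes it, so the finish is 14 days.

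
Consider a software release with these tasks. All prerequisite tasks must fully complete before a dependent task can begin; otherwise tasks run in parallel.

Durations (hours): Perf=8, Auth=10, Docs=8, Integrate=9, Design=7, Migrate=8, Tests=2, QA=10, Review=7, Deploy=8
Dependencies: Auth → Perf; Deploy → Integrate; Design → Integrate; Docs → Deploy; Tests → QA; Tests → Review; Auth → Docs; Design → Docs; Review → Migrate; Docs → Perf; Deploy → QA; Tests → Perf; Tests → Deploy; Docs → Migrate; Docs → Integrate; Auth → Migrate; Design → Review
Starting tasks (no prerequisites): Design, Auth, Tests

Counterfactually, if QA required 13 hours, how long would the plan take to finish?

39

Critical path before the change: Auth→Docs→Deploy→QA = 10+8+8+10 = 36 giving 36 hours.
Since QA is critical, the +3 change carries straight to that chain (now 39 hours).
No other chain overtakes it, so the finish is 39 hours.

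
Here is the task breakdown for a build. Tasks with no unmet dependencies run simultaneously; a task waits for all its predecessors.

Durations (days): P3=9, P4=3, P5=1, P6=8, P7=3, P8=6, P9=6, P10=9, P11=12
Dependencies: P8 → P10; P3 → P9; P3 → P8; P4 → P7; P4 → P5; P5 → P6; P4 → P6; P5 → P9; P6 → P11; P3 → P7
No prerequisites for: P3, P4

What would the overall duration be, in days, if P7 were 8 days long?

As given, the longest chain is P3→P8→P10 = 9+6+9 = 24, so the finish is 24 days.
P7 is off the critical path — its longest chain is 12 days, giving 12 of slack.
The critical path is still P3→P8→P10; finish is now 24 days.

24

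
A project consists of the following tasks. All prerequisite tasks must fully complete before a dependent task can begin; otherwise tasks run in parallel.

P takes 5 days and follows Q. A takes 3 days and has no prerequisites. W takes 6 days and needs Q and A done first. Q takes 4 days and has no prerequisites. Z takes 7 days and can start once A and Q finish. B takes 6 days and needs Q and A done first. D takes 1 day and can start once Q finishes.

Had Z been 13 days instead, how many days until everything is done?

17

As given, the longest chain is Q→Z = 4+7 = 11, so the finish is 11 days.
Since Z is critical, the +6 change carries straight to that chain (now 17 days).
The critical path is still Q→Z; finish is now 17 days.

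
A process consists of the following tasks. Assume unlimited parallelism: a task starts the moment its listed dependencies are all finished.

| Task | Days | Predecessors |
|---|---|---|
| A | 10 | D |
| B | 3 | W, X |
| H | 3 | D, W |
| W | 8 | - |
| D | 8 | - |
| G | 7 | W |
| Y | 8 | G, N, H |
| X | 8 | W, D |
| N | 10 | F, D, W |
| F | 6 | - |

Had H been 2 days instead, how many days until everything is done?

26

Critical path before the change: D→N→Y = 8+10+8 = 26 giving 26 days.
H has 7 days of float (longest path through it is 19).
The critical path is still D→N→Y; finish is now 26 days.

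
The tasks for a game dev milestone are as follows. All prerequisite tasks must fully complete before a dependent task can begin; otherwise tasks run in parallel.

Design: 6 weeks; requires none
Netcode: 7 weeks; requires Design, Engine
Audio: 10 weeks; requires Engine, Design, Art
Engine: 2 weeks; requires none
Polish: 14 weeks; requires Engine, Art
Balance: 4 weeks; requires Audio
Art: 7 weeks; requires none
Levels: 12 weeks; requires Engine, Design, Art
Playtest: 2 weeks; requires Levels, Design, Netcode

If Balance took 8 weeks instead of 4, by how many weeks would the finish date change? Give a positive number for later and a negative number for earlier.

Critical path before the change: Art→Audio→Balance = 7+10+4 = 21 giving 21 weeks.
Balance lies on that path, so at 8 weeks the path becomes 25 weeks.
That remains the longest chain; total 25 weeks.
Change in finish: 25 − 21 = +4 weeks.

4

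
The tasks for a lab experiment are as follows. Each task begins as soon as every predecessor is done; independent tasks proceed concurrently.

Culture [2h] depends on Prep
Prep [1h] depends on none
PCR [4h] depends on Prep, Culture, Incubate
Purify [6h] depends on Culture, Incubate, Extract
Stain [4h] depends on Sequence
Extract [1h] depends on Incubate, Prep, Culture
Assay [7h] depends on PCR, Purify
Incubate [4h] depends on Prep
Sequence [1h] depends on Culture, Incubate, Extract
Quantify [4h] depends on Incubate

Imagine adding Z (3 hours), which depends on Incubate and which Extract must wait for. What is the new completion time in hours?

22

Originally the plan takes 19 hours.
With Z inserted, Extract now waits for max(Incubate, Prep, Culture, Z).
New critical path: Prep→Incubate→Z→Extract→Purify→Assay = 1+4+3+1+6+7 = 22 ⇒ 22 hours.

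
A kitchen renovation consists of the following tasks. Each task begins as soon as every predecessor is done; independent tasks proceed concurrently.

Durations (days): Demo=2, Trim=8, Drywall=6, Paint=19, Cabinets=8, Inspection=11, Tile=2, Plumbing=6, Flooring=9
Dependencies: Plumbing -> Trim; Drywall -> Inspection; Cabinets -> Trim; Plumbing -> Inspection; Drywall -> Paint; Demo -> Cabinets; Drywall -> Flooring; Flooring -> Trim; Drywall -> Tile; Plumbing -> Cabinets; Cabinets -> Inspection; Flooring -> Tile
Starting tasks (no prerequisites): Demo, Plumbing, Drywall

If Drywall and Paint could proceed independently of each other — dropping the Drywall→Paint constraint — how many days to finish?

With the dependency in place, Plumbing→Cabinets→Inspection = 6+8+11 = 25 sets the finish at 25 days.
Without Drywall→Paint, Paint's earliest start moves from 6 to 0.
After: Plumbing→Cabinets→Inspection = 6+8+11 = 25 → 25 days.

25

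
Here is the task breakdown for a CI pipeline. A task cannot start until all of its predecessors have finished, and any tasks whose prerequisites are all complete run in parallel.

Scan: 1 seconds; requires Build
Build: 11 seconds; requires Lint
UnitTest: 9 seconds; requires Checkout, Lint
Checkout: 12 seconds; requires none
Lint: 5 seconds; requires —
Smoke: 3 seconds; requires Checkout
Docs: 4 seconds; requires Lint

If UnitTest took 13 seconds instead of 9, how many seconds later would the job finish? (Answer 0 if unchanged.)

4

Baseline: Checkout→UnitTest = 12+9 = 21 → 21 seconds.
Since UnitTest is critical, the +4 change carries straight to that chain (now 25 seconds).
The critical path is still Checkout→UnitTest; finish is now 25 seconds.
Change in finish: 25 − 21 = +4 seconds.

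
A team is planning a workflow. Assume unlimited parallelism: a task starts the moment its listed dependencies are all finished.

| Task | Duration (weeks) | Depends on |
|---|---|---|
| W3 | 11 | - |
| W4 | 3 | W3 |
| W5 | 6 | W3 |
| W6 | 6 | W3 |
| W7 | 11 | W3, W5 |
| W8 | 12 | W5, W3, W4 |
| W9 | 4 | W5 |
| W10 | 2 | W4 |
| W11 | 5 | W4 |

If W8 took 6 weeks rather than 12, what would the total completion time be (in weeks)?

As given, the longest chain is W3→W5→W8 = 11+6+12 = 29, so the finish is 29 weeks.
W8 lies on that path, so at 6 weeks the path becomes 23 weeks.
Now W3→W5→W7 = 11+6+11 = 28 is longest, so the finish becomes 28 weeks.

28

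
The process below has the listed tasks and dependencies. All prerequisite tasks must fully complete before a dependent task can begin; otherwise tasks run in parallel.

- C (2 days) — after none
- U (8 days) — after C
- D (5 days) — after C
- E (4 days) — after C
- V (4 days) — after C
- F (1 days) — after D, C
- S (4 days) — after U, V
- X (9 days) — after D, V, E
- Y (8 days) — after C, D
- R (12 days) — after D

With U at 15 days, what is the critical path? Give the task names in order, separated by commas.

The binding path is C→D→R = 2+5+12 = 19; finish at 19 days.
The longest path through U is only 14 days, so U has float 5.
New critical path: C→U→S = 2+15+4 = 21 ⇒ 21 days.

C, U, S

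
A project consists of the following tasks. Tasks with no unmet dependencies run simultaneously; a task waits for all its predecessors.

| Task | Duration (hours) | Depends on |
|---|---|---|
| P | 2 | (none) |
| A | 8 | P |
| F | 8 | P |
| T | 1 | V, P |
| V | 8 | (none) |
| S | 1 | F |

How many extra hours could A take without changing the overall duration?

1

Critical path: P→F→S = 2+8+1 = 11, so the finish is 11 hours.
A finishes as early as 10 and must finish by 11.
Float = 11 − 10 = 1.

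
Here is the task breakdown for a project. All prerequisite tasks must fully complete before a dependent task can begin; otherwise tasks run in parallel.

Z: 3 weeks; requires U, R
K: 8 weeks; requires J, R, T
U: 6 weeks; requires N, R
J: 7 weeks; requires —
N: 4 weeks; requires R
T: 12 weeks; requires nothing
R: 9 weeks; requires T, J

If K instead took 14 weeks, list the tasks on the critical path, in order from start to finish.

T, R, K

As given, the longest chain is T→R→N→U→Z = 12+9+4+6+3 = 34, so the finish is 34 weeks.
The longest path through K is only 29 weeks, so K has float 5.
New critical path: T→R→K = 12+9+14 = 35 ⇒ 35 weeks.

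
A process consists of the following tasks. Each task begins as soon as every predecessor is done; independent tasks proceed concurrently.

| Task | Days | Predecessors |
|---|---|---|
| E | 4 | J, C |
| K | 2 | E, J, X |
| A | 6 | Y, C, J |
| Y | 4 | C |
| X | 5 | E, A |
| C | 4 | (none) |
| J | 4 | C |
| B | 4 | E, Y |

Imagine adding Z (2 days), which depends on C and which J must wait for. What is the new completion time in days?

23

Originally the project takes 21 days.
With Z inserted, J now waits for max(C, Z).
New critical path: C→Z→J→A→X→K = 4+2+4+6+5+2 = 23 ⇒ 23 days.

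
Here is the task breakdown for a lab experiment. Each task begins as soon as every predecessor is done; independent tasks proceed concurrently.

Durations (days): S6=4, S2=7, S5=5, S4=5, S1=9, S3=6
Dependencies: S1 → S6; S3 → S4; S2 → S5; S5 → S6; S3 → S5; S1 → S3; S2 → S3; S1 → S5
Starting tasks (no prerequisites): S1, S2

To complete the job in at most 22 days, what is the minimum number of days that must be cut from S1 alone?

Current finish: 24 days; target: 22.
S1 is on every critical path, so each day cut from S1 cuts the finish by one (this holds down to a finish of 22).
Need 24 − 22 = 2 days off S1 → S1 becomes 7 days, finish becomes 22.

2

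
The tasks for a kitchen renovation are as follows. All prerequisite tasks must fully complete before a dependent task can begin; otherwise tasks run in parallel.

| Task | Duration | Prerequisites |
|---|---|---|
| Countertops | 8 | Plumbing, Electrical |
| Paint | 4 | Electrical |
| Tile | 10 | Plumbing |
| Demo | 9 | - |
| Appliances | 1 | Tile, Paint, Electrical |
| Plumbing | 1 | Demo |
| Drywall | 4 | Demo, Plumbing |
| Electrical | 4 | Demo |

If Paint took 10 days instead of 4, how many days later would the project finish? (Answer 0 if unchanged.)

As given, the longest chain is Demo→Plumbing→Tile→Appliances = 9+1+10+1 = 21, so the finish is 21 days.
The longest path through Paint is only 18 days, so Paint has float 3.
The binding chain switches to Demo→Electrical→Paint→Appliances = 9+4+10+1 = 24; finish 24 days.
Change in finish: 24 − 21 = +3 days.

3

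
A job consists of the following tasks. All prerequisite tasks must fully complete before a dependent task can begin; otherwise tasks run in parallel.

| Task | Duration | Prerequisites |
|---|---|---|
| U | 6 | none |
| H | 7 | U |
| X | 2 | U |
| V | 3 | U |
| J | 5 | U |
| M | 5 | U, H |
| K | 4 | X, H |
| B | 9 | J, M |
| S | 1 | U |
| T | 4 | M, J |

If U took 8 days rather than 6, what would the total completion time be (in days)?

29

Critical path before the change: U→H→M→B = 6+7+5+9 = 27 giving 27 days.
U is on the critical path; changing it to 8 makes that path 29 days.
The critical path is still U→H→M→B; finish is now 29 days.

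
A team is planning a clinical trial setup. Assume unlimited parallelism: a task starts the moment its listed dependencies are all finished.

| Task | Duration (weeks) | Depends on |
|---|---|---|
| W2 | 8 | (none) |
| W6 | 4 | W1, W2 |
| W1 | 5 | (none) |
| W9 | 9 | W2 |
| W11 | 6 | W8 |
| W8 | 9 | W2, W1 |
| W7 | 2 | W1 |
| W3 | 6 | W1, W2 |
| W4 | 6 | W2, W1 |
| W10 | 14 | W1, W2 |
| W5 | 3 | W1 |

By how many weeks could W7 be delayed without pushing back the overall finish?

W2→W8→W11 = 8+9+6 = 23 sets the makespan at 23 weeks.
The longest chain containing W7 totals 7 weeks.
Float = 23 − 7 = 16.

16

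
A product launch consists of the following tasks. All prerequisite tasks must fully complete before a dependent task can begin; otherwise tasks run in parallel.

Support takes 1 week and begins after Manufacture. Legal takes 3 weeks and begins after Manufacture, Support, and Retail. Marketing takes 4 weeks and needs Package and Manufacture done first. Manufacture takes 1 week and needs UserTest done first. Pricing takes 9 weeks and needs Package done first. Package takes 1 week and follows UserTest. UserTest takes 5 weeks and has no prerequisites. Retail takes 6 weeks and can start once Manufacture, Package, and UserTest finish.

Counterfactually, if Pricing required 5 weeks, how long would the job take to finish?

Actual critical path: UserTest→Package→Pricing = 5+1+9 = 15 ⇒ 15 weeks.
Since Pricing is critical, the -4 change carries straight to that chain (now 11 weeks).
New critical path: UserTest→Manufacture→Retail→Legal = 5+1+6+3 = 15 ⇒ 15 weeks.

15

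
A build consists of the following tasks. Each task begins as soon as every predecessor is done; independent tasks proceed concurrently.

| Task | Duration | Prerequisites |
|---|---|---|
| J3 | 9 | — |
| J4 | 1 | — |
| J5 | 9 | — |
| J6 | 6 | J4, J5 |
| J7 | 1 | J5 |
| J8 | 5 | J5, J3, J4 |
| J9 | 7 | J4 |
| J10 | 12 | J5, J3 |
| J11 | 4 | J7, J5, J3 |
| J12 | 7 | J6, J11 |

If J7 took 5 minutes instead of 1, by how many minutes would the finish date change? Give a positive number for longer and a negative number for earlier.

3

As given, the longest chain is J5→J6→J12 = 9+6+7 = 22, so the finish is 22 minutes.
J7 has 1 minute of float (longest path through it is 21).
New critical path: J5→J7→J11→J12 = 9+5+4+7 = 25 ⇒ 25 minutes.
Change in finish: 25 − 22 = +3 minutes.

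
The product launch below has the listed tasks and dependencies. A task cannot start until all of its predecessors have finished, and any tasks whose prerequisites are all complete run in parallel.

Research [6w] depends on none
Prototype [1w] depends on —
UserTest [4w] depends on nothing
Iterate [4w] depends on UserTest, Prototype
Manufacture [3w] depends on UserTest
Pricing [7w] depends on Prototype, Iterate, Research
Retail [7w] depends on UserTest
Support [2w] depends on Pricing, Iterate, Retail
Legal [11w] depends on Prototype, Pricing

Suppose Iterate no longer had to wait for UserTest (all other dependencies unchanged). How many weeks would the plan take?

Before: longest chain UserTest→Iterate→Pricing→Legal = 4+4+7+11 = 26, finish 26.
Without UserTest→Iterate, Iterate's earliest start moves from 4 to 1.
The longest chain is now Research→Pricing→Legal = 6+7+11 = 24, so the plan takes 24 weeks.

24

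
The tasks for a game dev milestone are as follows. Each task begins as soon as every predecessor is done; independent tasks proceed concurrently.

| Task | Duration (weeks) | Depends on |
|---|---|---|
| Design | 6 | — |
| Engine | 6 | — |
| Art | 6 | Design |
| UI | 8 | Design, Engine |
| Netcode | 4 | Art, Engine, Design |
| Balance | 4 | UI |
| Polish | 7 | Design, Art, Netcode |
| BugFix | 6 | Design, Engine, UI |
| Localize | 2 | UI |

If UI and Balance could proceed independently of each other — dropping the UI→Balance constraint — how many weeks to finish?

With the dependency in place, Design→Art→Netcode→Polish = 6+6+4+7 = 23 sets the finish at 23 weeks.
Without UI→Balance, Balance's earliest start moves from 14 to 0.
After: Design→Art→Netcode→Polish = 6+6+4+7 = 23 → 23 weeks.

23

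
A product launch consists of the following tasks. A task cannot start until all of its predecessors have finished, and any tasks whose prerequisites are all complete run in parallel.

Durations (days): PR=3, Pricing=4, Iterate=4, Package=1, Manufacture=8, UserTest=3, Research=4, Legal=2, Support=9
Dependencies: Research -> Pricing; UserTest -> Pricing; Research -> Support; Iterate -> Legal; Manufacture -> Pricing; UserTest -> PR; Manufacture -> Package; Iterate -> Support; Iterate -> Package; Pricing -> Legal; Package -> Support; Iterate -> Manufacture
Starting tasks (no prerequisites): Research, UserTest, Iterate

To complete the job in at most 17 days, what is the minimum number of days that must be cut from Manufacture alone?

5

Current finish: 22 days; target: 17.
Manufacture is on every critical path, so each day cut from Manufacture cuts the finish by one (this holds down to a finish of 15).
Need 22 − 17 = 5 days off Manufacture → Manufacture becomes 3 days, finish becomes 17.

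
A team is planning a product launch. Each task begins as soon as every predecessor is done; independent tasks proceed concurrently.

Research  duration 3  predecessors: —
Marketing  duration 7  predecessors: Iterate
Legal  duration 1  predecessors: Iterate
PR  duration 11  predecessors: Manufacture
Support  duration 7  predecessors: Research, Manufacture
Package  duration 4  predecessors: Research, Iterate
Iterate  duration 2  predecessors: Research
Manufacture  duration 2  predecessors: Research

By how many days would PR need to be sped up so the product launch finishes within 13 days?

3

Current finish: 16 days; target: 13.
PR is on every critical path, so each day cut from PR cuts the finish by one (this holds down to a finish of 12).
Need 16 − 13 = 3 days off PR → PR becomes 8 days, finish becomes 13.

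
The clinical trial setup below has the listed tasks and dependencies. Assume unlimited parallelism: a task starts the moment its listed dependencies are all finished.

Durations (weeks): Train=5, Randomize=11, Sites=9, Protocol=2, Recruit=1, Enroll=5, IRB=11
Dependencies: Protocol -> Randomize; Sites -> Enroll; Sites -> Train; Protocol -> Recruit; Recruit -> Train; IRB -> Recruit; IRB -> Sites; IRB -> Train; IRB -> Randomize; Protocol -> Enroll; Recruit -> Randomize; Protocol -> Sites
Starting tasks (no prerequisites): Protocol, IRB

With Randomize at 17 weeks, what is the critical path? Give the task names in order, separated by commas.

IRB, Recruit, Randomize

Baseline: IRB→Sites→Train = 11+9+5 = 25 → 25 weeks.
The longest path through Randomize is only 23 weeks, so Randomize has float 2.
The binding chain switches to IRB→Recruit→Randomize = 11+1+17 = 29; finish 29 weeks.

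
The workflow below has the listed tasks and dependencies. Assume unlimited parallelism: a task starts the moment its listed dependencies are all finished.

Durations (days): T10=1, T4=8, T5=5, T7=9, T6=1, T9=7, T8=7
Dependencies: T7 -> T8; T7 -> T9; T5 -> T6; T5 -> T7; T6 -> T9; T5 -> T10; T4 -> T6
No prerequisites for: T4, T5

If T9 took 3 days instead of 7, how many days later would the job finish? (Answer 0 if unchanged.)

0

Critical path before the change: T5→T7→T9 = 5+9+7 = 21 giving 21 days.
T9 lies on that path, so at 3 days the path becomes 17 days.
The binding chain switches to T5→T7→T8 = 5+9+7 = 21; finish 21 days.
Change in finish: 21 − 21 = +0 days.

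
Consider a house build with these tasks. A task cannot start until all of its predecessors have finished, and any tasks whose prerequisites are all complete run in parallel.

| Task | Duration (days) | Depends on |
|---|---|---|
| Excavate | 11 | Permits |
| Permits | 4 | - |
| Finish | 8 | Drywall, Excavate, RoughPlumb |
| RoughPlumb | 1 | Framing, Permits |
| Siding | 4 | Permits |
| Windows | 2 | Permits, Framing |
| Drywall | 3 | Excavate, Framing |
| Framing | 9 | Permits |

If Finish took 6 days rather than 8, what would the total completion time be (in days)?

Baseline: Permits→Excavate→Drywall→Finish = 4+11+3+8 = 26 → 26 days.
Finish lies on that path, so at 6 days the path becomes 24 days.
No other chain overtakes it, so the finish is 24 days.

24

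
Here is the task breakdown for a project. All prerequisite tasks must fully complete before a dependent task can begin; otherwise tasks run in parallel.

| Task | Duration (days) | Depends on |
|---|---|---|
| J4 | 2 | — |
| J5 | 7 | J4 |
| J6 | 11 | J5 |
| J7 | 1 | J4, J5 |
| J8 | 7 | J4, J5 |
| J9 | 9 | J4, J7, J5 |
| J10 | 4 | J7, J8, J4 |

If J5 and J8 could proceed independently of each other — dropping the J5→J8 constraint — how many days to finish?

Original critical path: J4→J5→J6 = 2+7+11 = 20 ⇒ 20 days.
Without J5→J8, J8's earliest start moves from 9 to 2.
The longest chain is now J4→J5→J6 = 2+7+11 = 20, so the job takes 20 days.

20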